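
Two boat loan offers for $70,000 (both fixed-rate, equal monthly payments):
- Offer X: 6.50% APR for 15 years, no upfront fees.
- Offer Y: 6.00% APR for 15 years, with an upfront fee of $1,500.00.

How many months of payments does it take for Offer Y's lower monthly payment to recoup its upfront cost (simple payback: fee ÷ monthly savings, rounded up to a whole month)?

Offer X: monthly rate = 6.5%/12 = 0.0054167; payment = 70,000 × 0.0054167 / (1 − (1+0.0054167)^−180) = $609.78.
Offer Y: at 6.00% the monthly rate is 0.0050000, so the payment is 70,000 × 0.0050000 / (1 − 1.0050000^−180) = $590.70.
Monthly savings = $609.78 − $590.70 = $19.08.
Break-even = $1,500.00 / $19.08 = 78.62 → 79 months.

79 months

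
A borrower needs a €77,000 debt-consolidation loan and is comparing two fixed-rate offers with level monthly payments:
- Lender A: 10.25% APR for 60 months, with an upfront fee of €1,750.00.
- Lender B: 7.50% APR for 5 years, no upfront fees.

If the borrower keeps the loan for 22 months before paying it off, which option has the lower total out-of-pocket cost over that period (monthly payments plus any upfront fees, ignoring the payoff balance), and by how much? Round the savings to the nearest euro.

Lender A: at 10.25% the monthly rate is 0.0085417, so the payment is 77,000 × 0.0085417 / (1 − 1.0085417^−60) = €1,645.51.
Lender B: at 7.50% the monthly rate is 0.0062500, so the payment is 77,000 × 0.0062500 / (1 − 1.0062500^−60) = €1,542.92.
Over 22 months: Lender A costs 22 × €1,645.51 + €1,750.00 = €37,951.22; Lender B costs 22 × €1,542.92 = €33,944.24.
Lender B is cheaper by €37,951.22 − €33,944.24 = €4,006.98.

Lender B by €4,007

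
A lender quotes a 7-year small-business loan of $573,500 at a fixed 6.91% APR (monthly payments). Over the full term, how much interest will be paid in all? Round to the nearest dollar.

At 6.91% the monthly rate is 0.0057583, so the payment is 573,500 × 0.0057583 / (1 − 1.0057583^−84) = $8,630.44.
Total paid = 84 × $8,630.44 = $724,956.96; interest = $724,956.96 − $573,500 = $151,456.96.

$151,457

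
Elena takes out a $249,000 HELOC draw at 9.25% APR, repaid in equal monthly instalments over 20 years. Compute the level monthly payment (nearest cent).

At 9.25% the monthly rate is 0.0077083, so the payment is 249,000 × 0.0077083 / (1 − 1.0077083^−240) = $2,280.51.

$2,280.51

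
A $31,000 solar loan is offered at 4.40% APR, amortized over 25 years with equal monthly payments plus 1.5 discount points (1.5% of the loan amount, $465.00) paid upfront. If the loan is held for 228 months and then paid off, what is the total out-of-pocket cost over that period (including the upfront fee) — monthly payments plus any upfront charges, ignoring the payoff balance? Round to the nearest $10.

$39,350

At 4.40% the monthly rate is 0.0036667, so the payment is 31,000 × 0.0036667 / (1 − 1.0036667^−300) = $170.55.
Total outlay = 228 × $170.55 + $465.00 = $39,350.40.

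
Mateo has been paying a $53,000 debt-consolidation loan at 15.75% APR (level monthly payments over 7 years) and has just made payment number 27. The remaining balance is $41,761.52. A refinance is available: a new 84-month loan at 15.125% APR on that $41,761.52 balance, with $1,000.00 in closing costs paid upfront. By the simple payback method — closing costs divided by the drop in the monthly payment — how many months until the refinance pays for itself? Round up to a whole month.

Current payment = 53,000 × 15.75%/12 / (1 − (1+0.0131250)^−84) = $1,045.16.
Refinanced payment = 41,761.52 × 0.0126042 / (1 − (1+0.0126042)^−84) = $808.79.
Monthly savings = $1,045.16 − $808.79 = $236.37.
Break-even = $1,000.00 / $236.37 = 4.23 → 5 months.

5 months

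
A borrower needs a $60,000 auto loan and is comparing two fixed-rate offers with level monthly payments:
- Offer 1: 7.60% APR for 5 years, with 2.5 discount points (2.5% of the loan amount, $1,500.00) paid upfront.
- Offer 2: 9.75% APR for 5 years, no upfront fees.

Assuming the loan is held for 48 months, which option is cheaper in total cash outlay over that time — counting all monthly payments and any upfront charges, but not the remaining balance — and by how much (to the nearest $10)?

Offer 1: at 7.60% the monthly rate is 0.0063333, so the payment is 60,000 × 0.0063333 / (1 − 1.0063333^−60) = $1,205.13.
Offer 2: at 9.75% the monthly rate is 0.0081250, so the payment is 60,000 × 0.0081250 / (1 − 1.0081250^−60) = $1,267.45.
Over 48 months: Offer 1 costs 48 × $1,205.13 + $1,500.00 = $59,346.24; Offer 2 costs 48 × $1,267.45 = $60,837.60.
Offer 1 is cheaper by $60,837.60 − $59,346.24 = $1,491.36.

Offer 1 by $1,490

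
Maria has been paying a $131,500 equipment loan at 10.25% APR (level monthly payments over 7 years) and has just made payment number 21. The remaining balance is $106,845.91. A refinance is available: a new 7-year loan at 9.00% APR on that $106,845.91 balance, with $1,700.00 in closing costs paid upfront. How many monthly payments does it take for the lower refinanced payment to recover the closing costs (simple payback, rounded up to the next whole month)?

4 months

Current payment = 131,500 × 10.25%/12 / (1 − (1+0.0085417)^−84) = $2,200.08.
Refinanced payment = 106,845.91 × 0.0075000 / (1 − (1+0.0075000)^−84) = $1,719.05.
Monthly savings = $2,200.08 − $1,719.05 = $481.03.
Break-even = $1,700.00 / $481.03 = 3.53 → 4 months.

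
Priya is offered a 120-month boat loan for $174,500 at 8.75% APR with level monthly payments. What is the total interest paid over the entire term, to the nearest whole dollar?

Monthly rate = 8.75%/12 = 0.0072917; payment = 174,500 × 0.0072917 / (1 − (1+0.0072917)^−120) = $2,186.95.
Total paid = 120 × $2,186.95 = $262,434.00; interest = $262,434.00 − $174,500 = $87,934.00.

$87,934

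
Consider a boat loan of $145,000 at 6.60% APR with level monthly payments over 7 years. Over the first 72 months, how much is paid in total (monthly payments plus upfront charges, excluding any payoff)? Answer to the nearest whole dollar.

$155,534

Monthly rate = 6.6%/12 = 0.0055000; payment = 145,000 × 0.0055000 / (1 − (1+0.0055000)^−84) = $2,160.19.
Total outlay = 72 × $2,160.19 = $155,533.68.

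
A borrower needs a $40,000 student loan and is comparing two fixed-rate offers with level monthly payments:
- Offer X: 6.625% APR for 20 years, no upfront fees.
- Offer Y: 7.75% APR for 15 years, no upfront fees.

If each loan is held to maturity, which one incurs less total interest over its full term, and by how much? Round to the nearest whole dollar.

Offer X: at 6.625% the monthly rate is 0.0055208, so the payment is 40,000 × 0.0055208 / (1 − 1.0055208^−240) = $301.18.
Total interest on Offer X = 240 × $301.18 − $40,000 = $32,283.20.
Offer Y: at 7.75% the monthly rate is 0.0064583, so the payment is 40,000 × 0.0064583 / (1 − 1.0064583^−180) = $376.51.
Total interest on Offer Y = 180 × $376.51 − $40,000 = $27,771.80.
Offer Y is lower by $4,511.40.

Offer Y by $4,511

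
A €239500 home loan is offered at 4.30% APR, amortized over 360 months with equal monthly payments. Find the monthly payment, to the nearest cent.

At 4.30% the monthly rate is 0.0035833, so the payment is 239,500 × 0.0035833 / (1 − 1.0035833^−360) = €1,185.22.

€1,185.22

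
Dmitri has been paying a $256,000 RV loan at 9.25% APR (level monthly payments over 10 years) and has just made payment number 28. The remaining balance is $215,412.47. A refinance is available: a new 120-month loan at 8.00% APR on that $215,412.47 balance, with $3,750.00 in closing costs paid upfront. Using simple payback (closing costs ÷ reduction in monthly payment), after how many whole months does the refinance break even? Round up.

6 months

Current payment = 256,000 × 9.25%/12 / (1 − (1+0.0077083)^−120) = $3,277.64.
Refinanced payment = 215,412.47 × 0.0066667 / (1 − (1+0.0066667)^−120) = $2,613.55.
Monthly savings = $3,277.64 − $2,613.55 = $664.09.
Break-even = $3,750.00 / $664.09 = 5.65 → 6 months.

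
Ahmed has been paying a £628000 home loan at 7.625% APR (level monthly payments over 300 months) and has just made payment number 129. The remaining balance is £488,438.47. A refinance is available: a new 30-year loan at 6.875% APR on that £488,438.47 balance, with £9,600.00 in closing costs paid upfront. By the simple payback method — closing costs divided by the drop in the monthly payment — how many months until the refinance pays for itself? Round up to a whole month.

Current payment = 628,000 × 7.625%/12 / (1 − (1+0.0063542)^−300) = £4,692.05.
Refinanced payment = 488,438.47 × 0.0057292 / (1 − (1+0.0057292)^−360) = £3,208.69.
Monthly savings = £4,692.05 − £3,208.69 = £1,483.36.
Break-even = £9,600.00 / £1,483.36 = 6.47 → 7 months.

7 months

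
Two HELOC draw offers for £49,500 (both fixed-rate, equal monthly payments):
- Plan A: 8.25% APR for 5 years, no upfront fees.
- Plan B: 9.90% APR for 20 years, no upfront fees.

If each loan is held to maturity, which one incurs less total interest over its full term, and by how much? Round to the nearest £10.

Plan A: at 8.25% the monthly rate is 0.0068750, so the payment is 49,500 × 0.0068750 / (1 − 1.0068750^−60) = £1,009.61.
Total interest on Plan A = 60 × £1,009.61 − £49,500 = £11,076.60.
Plan B: at 9.90% the monthly rate is 0.0082500, so the payment is 49,500 × 0.0082500 / (1 − 1.0082500^−240) = £474.41.
Total interest on Plan B = 240 × £474.41 − £49,500 = £64,358.40.
Plan A is lower by £53,281.80.

Plan A by £53,280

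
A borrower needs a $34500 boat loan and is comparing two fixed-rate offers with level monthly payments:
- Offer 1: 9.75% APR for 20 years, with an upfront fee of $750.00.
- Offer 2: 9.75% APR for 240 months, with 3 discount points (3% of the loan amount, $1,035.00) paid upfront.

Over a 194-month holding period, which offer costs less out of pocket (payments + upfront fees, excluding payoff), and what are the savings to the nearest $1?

Offer 1 by $285

Offer 1: monthly rate = 9.75%/12 = 0.0081250; payment = 34,500 × 0.0081250 / (1 − (1+0.0081250)^−240) = $327.24.
Offer 2: at 9.75% the monthly rate is 0.0081250, so the payment is 34,500 × 0.0081250 / (1 − 1.0081250^−240) = $327.24.
Over 194 months: Offer 1 costs 194 × $327.24 + $750.00 = $64,234.56; Offer 2 costs 194 × $327.24 + $1,035.00 = $64,519.56.
Offer 1 is cheaper by $64,519.56 − $64,234.56 = $285.00.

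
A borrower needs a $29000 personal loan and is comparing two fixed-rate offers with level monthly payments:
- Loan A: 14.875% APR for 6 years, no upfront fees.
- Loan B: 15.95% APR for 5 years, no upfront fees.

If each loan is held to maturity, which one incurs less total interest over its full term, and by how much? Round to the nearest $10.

Loan B by $1,740

Loan A: at 14.875% the monthly rate is 0.0123958, so the payment is 29,000 × 0.0123958 / (1 − 1.0123958^−72) = $611.24.
Total interest on Loan A = 72 × $611.24 − $29,000 = $15,009.28.
Loan B: monthly rate = 15.95%/12 = 0.0132917; payment = 29,000 × 0.0132917 / (1 − (1+0.0132917)^−60) = $704.45.
Total interest on Loan B = 60 × $704.45 − $29,000 = $13,267.00.
Loan B is lower by $1,742.28.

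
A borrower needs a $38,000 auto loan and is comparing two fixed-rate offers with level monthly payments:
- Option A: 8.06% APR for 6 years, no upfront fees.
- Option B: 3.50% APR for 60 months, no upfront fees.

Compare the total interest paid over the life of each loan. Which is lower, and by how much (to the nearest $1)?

Option A: monthly rate = 8.06%/12 = 0.0067167; payment = 38,000 × 0.0067167 / (1 − (1+0.0067167)^−72) = $667.38.
Total interest on Option A = 72 × $667.38 − $38,000 = $10,051.36.
Option B: monthly rate = 3.5%/12 = 0.0029167; payment = 38,000 × 0.0029167 / (1 − (1+0.0029167)^−60) = $691.29.
Total interest on Option B = 60 × $691.29 − $38,000 = $3,477.40.
Option B is lower by $6,573.96.

Option B by $6,574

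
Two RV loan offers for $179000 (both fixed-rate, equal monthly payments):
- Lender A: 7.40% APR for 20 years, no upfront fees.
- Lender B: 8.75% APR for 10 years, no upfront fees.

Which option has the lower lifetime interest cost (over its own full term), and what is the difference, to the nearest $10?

Lender B by $74,260

Lender A: monthly rate = 7.4%/12 = 0.0061667; payment = 179,000 × 0.0061667 / (1 − (1+0.0061667)^−240) = $1,431.09.
Total interest on Lender A = 240 × $1,431.09 − $179,000 = $164,461.60.
Lender B: at 8.75% the monthly rate is 0.0072917, so the payment is 179,000 × 0.0072917 / (1 − 1.0072917^−120) = $2,243.35.
Total interest on Lender B = 120 × $2,243.35 − $179,000 = $90,202.00.
Lender B is lower by $74,259.60.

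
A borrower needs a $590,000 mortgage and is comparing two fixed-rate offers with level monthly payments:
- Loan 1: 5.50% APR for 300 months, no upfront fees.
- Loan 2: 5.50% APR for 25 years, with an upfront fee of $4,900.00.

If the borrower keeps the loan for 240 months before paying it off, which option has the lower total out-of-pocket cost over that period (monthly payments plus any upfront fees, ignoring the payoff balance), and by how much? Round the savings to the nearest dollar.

Loan 1 by $4,900

Loan 1: monthly rate = 5.5%/12 = 0.0045833; payment = 590,000 × 0.0045833 / (1 − (1+0.0045833)^−300) = $3,623.12.
Loan 2: at 5.50% the monthly rate is 0.0045833, so the payment is 590,000 × 0.0045833 / (1 − 1.0045833^−300) = $3,623.12.
Over 240 months: Loan 1 costs 240 × $3,623.12 = $869,548.80; Loan 2 costs 240 × $3,623.12 + $4,900.00 = $874,448.80.
Loan 1 is cheaper by $874,448.80 − $869,548.80 = $4,900.00.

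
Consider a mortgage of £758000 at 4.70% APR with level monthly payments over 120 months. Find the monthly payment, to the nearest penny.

Monthly rate = 4.7%/12 = 0.0039167; payment = 758,000 × 0.0039167 / (1 − (1+0.0039167)^−120) = £7,929.07.

£7,929.07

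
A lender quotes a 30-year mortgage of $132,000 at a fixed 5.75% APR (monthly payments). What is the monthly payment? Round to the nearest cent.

Monthly rate = 5.75%/12 = 0.0047917; payment = 132,000 × 0.0047917 / (1 − (1+0.0047917)^−360) = $770.32.

$770.32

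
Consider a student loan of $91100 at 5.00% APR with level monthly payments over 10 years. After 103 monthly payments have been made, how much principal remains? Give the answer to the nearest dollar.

$15,826

With monthly rate i = 5%/12 = 0.0041667, the balance after k of n payments is P · [(1+i)^n − (1+i)^k] / [(1+i)^n − 1].
(1+0.0041667)^120 = 1.64700950 and (1+0.0041667)^103 = 1.53460811, so the balance is 91,100 × (1.64700950 − 1.53460811) / (1.64700950 − 1) = $15,826.30.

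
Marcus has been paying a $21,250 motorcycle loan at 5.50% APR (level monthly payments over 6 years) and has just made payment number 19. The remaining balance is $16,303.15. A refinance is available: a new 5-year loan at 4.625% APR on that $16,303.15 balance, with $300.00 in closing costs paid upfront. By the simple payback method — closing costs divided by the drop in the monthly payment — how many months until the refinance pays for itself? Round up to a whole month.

8 months

Current payment = 21,250 × 5.5%/12 / (1 − (1+0.0045833)^−72) = $347.18.
Refinanced payment = 16,303.15 × 0.0038542 / (1 − (1+0.0038542)^−60) = $304.87.
Monthly savings = $347.18 − $304.87 = $42.31.
Break-even = $300.00 / $42.31 = 7.09 → 8 months.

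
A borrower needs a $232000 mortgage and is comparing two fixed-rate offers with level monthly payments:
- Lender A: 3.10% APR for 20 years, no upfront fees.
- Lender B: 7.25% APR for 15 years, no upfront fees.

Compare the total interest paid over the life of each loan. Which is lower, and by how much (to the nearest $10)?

Lender A by $69,620

Lender A: monthly rate = 3.1%/12 = 0.0025833; payment = 232,000 × 0.0025833 / (1 − (1+0.0025833)^−240) = $1,298.31.
Total interest on Lender A = 240 × $1,298.31 − $232,000 = $79,594.40.
Lender B: at 7.25% the monthly rate is 0.0060417, so the payment is 232,000 × 0.0060417 / (1 − 1.0060417^−180) = $2,117.84.
Total interest on Lender B = 180 × $2,117.84 − $232,000 = $149,211.20.
Lender A is lower by $69,616.80.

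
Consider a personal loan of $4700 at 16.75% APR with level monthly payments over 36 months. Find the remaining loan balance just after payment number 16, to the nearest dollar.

$2,897

With monthly rate i = 16.75%/12 = 0.0139583, the balance after k of n payments is P · [(1+i)^n − (1+i)^k] / [(1+i)^n − 1].
(1+0.0139583)^36 = 1.64711499 and (1+0.0139583)^16 = 1.24830797, so the balance is 4,700 × (1.64711499 − 1.24830797) / (1.64711499 − 1) = $2,896.54.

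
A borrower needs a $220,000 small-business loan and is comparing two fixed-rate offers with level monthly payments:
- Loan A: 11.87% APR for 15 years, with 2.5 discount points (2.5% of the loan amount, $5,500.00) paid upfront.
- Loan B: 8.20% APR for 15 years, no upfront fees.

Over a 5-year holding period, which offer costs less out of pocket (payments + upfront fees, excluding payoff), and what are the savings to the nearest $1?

Loan B by $35,145

Loan A: at 11.87% the monthly rate is 0.0098917, so the payment is 220,000 × 0.0098917 / (1 − 1.0098917^−180) = $2,622.00.
Loan B: at 8.20% the monthly rate is 0.0068333, so the payment is 220,000 × 0.0068333 / (1 − 1.0068333^−180) = $2,127.91.
Over 60 months: Loan A costs 60 × $2,622.00 + $5,500.00 = $162,820.00; Loan B costs 60 × $2,127.91 = $127,674.60.
Loan B is cheaper by $162,820.00 − $127,674.60 = $35,145.40.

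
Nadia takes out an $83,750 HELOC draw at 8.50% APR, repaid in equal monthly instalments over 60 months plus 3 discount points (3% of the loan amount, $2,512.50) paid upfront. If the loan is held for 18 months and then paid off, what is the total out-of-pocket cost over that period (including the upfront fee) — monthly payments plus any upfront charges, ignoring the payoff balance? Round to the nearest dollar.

$33,441

Monthly rate = 8.5%/12 = 0.0070833; payment = 83,750 × 0.0070833 / (1 − (1+0.0070833)^−60) = $1,718.26.
Total outlay = 18 × $1,718.26 + $2,512.50 = $33,441.18.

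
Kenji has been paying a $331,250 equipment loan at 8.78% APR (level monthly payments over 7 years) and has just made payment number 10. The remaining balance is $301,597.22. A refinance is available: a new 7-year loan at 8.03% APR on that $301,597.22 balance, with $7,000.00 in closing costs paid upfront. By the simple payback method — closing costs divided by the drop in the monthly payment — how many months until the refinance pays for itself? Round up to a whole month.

Current payment = 331,250 × 8.78%/12 / (1 − (1+0.0073167)^−84) = $5,292.60.
Refinanced payment = 301,597.22 × 0.0066917 / (1 − (1+0.0066917)^−84) = $4,705.27.
Monthly savings = $5,292.60 − $4,705.27 = $587.33.
Break-even = $7,000.00 / $587.33 = 11.92 → 12 months.

12 months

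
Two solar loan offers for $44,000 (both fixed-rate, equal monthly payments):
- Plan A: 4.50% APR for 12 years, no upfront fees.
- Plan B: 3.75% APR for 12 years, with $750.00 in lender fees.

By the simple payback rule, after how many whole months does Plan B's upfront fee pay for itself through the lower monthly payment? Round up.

47 months

Plan A: at 4.50% the monthly rate is 0.0037500, so the payment is 44,000 × 0.0037500 / (1 − 1.0037500^−144) = $396.00.
Plan B: at 3.75% the monthly rate is 0.0031250, so the payment is 44,000 × 0.0031250 / (1 − 1.0031250^−144) = $379.91.
Monthly savings = $396.00 − $379.91 = $16.09.
Break-even = $750.00 / $16.09 = 46.61 → 47 months.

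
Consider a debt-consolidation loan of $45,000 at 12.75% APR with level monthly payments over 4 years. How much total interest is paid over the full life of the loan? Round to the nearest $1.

$12,680

Monthly rate = 12.75%/12 = 0.0106250; payment = 45,000 × 0.0106250 / (1 − (1+0.0106250)^−48) = $1,201.66.
Total paid = 48 × $1,201.66 = $57,679.68; interest = $57,679.68 − $45,000 = $12,679.68.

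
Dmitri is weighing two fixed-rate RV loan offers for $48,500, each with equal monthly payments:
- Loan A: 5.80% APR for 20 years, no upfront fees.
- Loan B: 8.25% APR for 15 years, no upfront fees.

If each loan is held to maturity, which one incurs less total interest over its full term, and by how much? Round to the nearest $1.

Loan A by $2,638

Loan A: at 5.80% the monthly rate is 0.0048333, so the payment is 48,500 × 0.0048333 / (1 − 1.0048333^−240) = $341.90.
Total interest on Loan A = 240 × $341.90 − $48,500 = $33,556.00.
Loan B: monthly rate = 8.25%/12 = 0.0068750; payment = 48,500 × 0.0068750 / (1 − (1+0.0068750)^−180) = $470.52.
Total interest on Loan B = 180 × $470.52 − $48,500 = $36,193.60.
Loan A is lower by $2,637.60.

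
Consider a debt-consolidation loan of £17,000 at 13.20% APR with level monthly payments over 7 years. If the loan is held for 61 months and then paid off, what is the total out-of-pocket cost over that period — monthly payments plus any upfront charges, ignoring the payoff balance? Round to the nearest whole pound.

At 13.20% the monthly rate is 0.0110000, so the payment is 17,000 × 0.0110000 / (1 − 1.0110000^−84) = £311.11.
Total outlay = 61 × £311.11 = £18,977.71.

£18,978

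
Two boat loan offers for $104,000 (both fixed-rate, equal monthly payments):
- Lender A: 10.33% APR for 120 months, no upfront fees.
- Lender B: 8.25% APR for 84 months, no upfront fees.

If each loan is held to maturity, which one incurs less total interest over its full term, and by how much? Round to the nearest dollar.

Lender B by $29,961

Lender A: monthly rate = 10.33%/12 = 0.0086083; payment = 104,000 × 0.0086083 / (1 − (1+0.0086083)^−120) = $1,393.44.
Total interest on Lender A = 120 × $1,393.44 − $104,000 = $63,212.80.
Lender B: at 8.25% the monthly rate is 0.0068750, so the payment is 104,000 × 0.0068750 / (1 − 1.0068750^−84) = $1,633.95.
Total interest on Lender B = 84 × $1,633.95 − $104,000 = $33,251.80.
Lender B is lower by $29,961.00.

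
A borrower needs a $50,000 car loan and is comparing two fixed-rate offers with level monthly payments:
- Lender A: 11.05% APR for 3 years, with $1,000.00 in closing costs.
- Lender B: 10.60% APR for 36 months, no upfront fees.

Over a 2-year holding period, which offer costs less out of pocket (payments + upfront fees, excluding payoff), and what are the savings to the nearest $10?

Lender B by $1,260

Lender A: at 11.05% the monthly rate is 0.0092083, so the payment is 50,000 × 0.0092083 / (1 − 1.0092083^−36) = $1,638.12.
Lender B: at 10.60% the monthly rate is 0.0088333, so the payment is 50,000 × 0.0088333 / (1 − 1.0088333^−36) = $1,627.48.
Over 24 months: Lender A costs 24 × $1,638.12 + $1,000.00 = $40,314.88; Lender B costs 24 × $1,627.48 = $39,059.52.
Lender B is cheaper by $40,314.88 − $39,059.52 = $1,255.36.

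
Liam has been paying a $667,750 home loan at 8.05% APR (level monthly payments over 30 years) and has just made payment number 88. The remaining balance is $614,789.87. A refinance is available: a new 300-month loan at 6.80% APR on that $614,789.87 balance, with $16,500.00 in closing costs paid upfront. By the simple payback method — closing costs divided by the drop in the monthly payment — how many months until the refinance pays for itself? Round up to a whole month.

26 months

Current payment = 667,750 × 8.05%/12 / (1 − (1+0.0067083)^−360) = $4,923.01.
Refinanced payment = 614,789.87 × 0.0056667 / (1 − (1+0.0056667)^−300) = $4,267.08.
Monthly savings = $4,923.01 − $4,267.08 = $655.93.
Break-even = $16,500.00 / $655.93 = 25.16 → 26 months.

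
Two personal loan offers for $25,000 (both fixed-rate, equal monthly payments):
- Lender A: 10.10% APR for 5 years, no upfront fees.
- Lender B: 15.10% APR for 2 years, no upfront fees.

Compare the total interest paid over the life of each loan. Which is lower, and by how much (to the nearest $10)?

Lender B by $2,820

Lender A: monthly rate = 10.1%/12 = 0.0084167; payment = 25,000 × 0.0084167 / (1 − (1+0.0084167)^−60) = $532.41.
Total interest on Lender A = 60 × $532.41 − $25,000 = $6,944.60.
Lender B: at 15.10% the monthly rate is 0.0125833, so the payment is 25,000 × 0.0125833 / (1 − 1.0125833^−24) = $1,213.35.
Total interest on Lender B = 24 × $1,213.35 − $25,000 = $4,120.40.
Lender B is lower by $2,824.20.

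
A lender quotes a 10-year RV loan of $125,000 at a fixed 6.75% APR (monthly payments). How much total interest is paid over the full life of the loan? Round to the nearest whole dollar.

Monthly rate = 6.75%/12 = 0.0056250; payment = 125,000 × 0.0056250 / (1 − (1+0.0056250)^−120) = $1,435.30.
Total paid = 120 × $1,435.30 = $172,236.00; interest = $172,236.00 − $125,000 = $47,236.00.

$47,236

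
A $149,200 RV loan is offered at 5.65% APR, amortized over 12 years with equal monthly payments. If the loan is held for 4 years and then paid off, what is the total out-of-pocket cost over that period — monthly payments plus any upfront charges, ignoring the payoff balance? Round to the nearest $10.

$68,600

At 5.65% the monthly rate is 0.0047083, so the payment is 149,200 × 0.0047083 / (1 − 1.0047083^−144) = $1,429.09.
Total outlay = 48 × $1,429.09 = $68,596.32.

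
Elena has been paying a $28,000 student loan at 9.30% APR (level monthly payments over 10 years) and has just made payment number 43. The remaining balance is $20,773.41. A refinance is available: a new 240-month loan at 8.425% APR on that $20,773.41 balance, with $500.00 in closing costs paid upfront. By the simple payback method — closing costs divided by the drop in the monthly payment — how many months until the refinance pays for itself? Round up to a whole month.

Current payment = 28,000 × 9.3%/12 / (1 − (1+0.0077500)^−120) = $359.25.
Refinanced payment = 20,773.41 × 0.0070208 / (1 − (1+0.0070208)^−240) = $179.29.
Monthly savings = $359.25 − $179.29 = $179.96.
Break-even = $500.00 / $179.96 = 2.78 → 3 months.

3 months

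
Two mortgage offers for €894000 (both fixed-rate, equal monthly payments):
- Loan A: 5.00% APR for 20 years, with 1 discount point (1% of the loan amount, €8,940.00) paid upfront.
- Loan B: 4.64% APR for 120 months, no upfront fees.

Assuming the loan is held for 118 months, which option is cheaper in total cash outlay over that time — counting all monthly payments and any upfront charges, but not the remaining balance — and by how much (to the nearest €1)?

Loan A by €395,295

Loan A: at 5.00% the monthly rate is 0.0041667, so the payment is 894,000 × 0.0041667 / (1 − 1.0041667^−240) = €5,900.00.
Loan B: at 4.64% the monthly rate is 0.0038667, so the payment is 894,000 × 0.0038667 / (1 − 1.0038667^−120) = €9,325.72.
Over 118 months: Loan A costs 118 × €5,900.00 + €8,940.00 = €705,140.00; Loan B costs 118 × €9,325.72 = €1,100,434.96.
Loan A is cheaper by €1,100,434.96 − €705,140.00 = €395,294.96.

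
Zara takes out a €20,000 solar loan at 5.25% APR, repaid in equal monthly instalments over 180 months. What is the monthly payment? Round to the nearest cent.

At 5.25% the monthly rate is 0.0043750, so the payment is 20,000 × 0.0043750 / (1 − 1.0043750^−180) = €160.78.

€160.78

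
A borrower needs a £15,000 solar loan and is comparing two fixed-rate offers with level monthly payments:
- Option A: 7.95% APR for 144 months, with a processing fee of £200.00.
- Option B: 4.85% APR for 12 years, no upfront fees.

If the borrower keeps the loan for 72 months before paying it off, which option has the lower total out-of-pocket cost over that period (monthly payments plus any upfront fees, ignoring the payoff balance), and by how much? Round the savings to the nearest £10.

Option A: monthly rate = 7.95%/12 = 0.0066250; payment = 15,000 × 0.0066250 / (1 − (1+0.0066250)^−144) = £161.96.
Option B: monthly rate = 4.85%/12 = 0.0040417; payment = 15,000 × 0.0040417 / (1 − (1+0.0040417)^−144) = £137.61.
Over 72 months: Option A costs 72 × £161.96 + £200.00 = £11,861.12; Option B costs 72 × £137.61 = £9,907.92.
Option B is cheaper by £11,861.12 − £9,907.92 = £1,953.20.

Option B by £1,950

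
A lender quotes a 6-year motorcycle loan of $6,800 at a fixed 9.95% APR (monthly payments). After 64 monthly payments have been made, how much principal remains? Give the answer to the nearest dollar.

$970

With monthly rate i = 9.95%/12 = 0.0082917, the balance after k of n payments is P · [(1+i)^n − (1+i)^k] / [(1+i)^n − 1].
(1+0.0082917)^72 = 1.81219449 and (1+0.0082917)^64 = 1.69634968, so the balance is 6,800 × (1.81219449 − 1.69634968) / (1.81219449 − 1) = $969.90.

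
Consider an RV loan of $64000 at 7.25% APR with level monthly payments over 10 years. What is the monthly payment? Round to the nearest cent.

$751.37

Monthly rate = 7.25%/12 = 0.0060417; payment = 64,000 × 0.0060417 / (1 − (1+0.0060417)^−120) = $751.37.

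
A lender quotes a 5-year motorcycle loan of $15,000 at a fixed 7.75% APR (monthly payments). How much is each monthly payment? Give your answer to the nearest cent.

$302.35

Monthly rate = 7.75%/12 = 0.0064583; payment = 15,000 × 0.0064583 / (1 − (1+0.0064583)^−60) = $302.35.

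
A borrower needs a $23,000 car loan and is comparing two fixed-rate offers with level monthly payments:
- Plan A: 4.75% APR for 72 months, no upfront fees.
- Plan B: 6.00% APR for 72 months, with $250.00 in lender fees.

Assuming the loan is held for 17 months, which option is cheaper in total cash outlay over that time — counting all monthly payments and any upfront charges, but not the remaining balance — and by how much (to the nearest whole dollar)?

Plan A by $478

Plan A: monthly rate = 4.75%/12 = 0.0039583; payment = 23,000 × 0.0039583 / (1 − (1+0.0039583)^−72) = $367.75.
Plan B: at 6.00% the monthly rate is 0.0050000, so the payment is 23,000 × 0.0050000 / (1 − 1.0050000^−72) = $381.18.
Over 17 months: Plan A costs 17 × $367.75 = $6,251.75; Plan B costs 17 × $381.18 + $250.00 = $6,730.06.
Plan A is cheaper by $6,730.06 − $6,251.75 = $478.31.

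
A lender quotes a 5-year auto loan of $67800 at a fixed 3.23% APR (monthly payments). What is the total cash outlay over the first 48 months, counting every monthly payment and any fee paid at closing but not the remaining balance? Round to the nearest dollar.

$58,811

Monthly rate = 3.23%/12 = 0.0026917; payment = 67,800 × 0.0026917 / (1 − (1+0.0026917)^−60) = $1,225.22.
Total outlay = 48 × $1,225.22 = $58,810.56.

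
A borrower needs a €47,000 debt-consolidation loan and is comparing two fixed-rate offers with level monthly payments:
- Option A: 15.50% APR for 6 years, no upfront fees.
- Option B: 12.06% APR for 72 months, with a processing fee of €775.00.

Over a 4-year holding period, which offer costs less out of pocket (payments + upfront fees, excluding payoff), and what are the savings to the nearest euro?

Option A: at 15.50% the monthly rate is 0.0129167, so the payment is 47,000 × 0.0129167 / (1 − 1.0129167^−72) = €1,006.62.
Option B: monthly rate = 12.06%/12 = 0.0100500; payment = 47,000 × 0.0100500 / (1 − (1+0.0100500)^−72) = €920.33.
Over 48 months: Option A costs 48 × €1,006.62 = €48,317.76; Option B costs 48 × €920.33 + €775.00 = €44,950.84.
Option B is cheaper by €48,317.76 − €44,950.84 = €3,366.92.

Option B by €3,367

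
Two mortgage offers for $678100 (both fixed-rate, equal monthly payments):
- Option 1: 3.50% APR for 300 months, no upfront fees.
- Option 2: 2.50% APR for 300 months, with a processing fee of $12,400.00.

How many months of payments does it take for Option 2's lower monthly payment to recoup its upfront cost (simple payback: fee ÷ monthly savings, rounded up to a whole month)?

36 months

Option 1: monthly rate = 3.5%/12 = 0.0029167; payment = 678,100 × 0.0029167 / (1 − (1+0.0029167)^−300) = $3,394.73.
Option 2: at 2.50% the monthly rate is 0.0020833, so the payment is 678,100 × 0.0020833 / (1 − 1.0020833^−300) = $3,042.07.
Monthly savings = $3,394.73 − $3,042.07 = $352.66.
Break-even = $12,400.00 / $352.66 = 35.16 → 36 months.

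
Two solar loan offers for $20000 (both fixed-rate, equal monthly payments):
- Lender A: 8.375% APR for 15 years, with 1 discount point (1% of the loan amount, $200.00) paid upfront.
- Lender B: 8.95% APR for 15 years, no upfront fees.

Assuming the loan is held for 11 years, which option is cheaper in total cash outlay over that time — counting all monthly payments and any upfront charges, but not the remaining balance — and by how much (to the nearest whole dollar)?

Lender A: monthly rate = 8.375%/12 = 0.0069792; payment = 20,000 × 0.0069792 / (1 − (1+0.0069792)^−180) = $195.49.
Lender B: monthly rate = 8.95%/12 = 0.0074583; payment = 20,000 × 0.0074583 / (1 − (1+0.0074583)^−180) = $202.26.
Over 132 months: Lender A costs 132 × $195.49 + $200.00 = $26,004.68; Lender B costs 132 × $202.26 = $26,698.32.
Lender A is cheaper by $26,698.32 − $26,004.68 = $693.64.

Lender A by $694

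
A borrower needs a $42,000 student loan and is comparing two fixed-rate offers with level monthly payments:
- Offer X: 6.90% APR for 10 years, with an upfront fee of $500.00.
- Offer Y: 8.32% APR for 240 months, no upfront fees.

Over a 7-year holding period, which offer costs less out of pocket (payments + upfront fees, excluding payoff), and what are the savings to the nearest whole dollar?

Offer X: monthly rate = 6.9%/12 = 0.0057500; payment = 42,000 × 0.0057500 / (1 − (1+0.0057500)^−120) = $485.49.
Offer Y: monthly rate = 8.32%/12 = 0.0069333; payment = 42,000 × 0.0069333 / (1 − (1+0.0069333)^−240) = $359.72.
Over 84 months: Offer X costs 84 × $485.49 + $500.00 = $41,281.16; Offer Y costs 84 × $359.72 = $30,216.48.
Offer Y is cheaper by $41,281.16 − $30,216.48 = $11,064.68.

Offer Y by $11,065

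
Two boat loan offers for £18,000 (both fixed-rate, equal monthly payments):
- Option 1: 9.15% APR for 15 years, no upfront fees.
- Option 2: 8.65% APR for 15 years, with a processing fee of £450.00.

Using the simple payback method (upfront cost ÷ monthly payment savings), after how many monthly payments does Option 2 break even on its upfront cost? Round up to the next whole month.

Option 1: monthly rate = 9.15%/12 = 0.0076250; payment = 18,000 × 0.0076250 / (1 − (1+0.0076250)^−180) = £184.18.
Option 2: at 8.65% the monthly rate is 0.0072083, so the payment is 18,000 × 0.0072083 / (1 − 1.0072083^−180) = £178.84.
Monthly savings = £184.18 − £178.84 = £5.34.
Break-even = £450.00 / £5.34 = 84.27 → 85 months.

85 months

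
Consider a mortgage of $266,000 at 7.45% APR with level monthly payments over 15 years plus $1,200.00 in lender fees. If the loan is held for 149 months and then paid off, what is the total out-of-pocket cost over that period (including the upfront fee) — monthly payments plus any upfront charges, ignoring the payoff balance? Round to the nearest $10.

$367,490

Monthly rate = 7.45%/12 = 0.0062083; payment = 266,000 × 0.0062083 / (1 − (1+0.0062083)^−180) = $2,458.30.
Total outlay = 149 × $2,458.30 + $1,200.00 = $367,486.70.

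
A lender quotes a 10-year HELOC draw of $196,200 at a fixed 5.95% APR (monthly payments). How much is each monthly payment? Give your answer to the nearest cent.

At 5.95% the monthly rate is 0.0049583, so the payment is 196,200 × 0.0049583 / (1 − 1.0049583^−120) = $2,173.30.

$2,173.30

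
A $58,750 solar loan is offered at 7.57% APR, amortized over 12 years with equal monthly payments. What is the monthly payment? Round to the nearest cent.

At 7.57% the monthly rate is 0.0063083, so the payment is 58,750 × 0.0063083 / (1 − 1.0063083^−144) = $622.17.

$622.17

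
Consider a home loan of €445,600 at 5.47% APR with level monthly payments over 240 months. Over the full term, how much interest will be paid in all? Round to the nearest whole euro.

Monthly rate = 5.47%/12 = 0.0045583; payment = 445,600 × 0.0045583 / (1 − (1+0.0045583)^−240) = €3,057.68.
Total paid = 240 × €3,057.68 = €733,843.20; interest = €733,843.20 − €445,600 = €288,243.20.

€288,243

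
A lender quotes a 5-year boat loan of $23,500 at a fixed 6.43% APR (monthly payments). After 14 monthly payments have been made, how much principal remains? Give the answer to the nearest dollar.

With monthly rate i = 6.43%/12 = 0.0053583, the balance after k of n payments is P · [(1+i)^n − (1+i)^k] / [(1+i)^n − 1].
(1+0.0053583)^60 = 1.37801177 and (1+0.0053583)^14 = 1.07768627, so the balance is 23,500 × (1.37801177 − 1.07768627) / (1.37801177 − 1) = $18,670.45.

$18,670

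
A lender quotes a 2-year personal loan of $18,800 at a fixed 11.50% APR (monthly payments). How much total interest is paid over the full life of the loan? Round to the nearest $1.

$2,334

At 11.50% the monthly rate is 0.0095833, so the payment is 18,800 × 0.0095833 / (1 − 1.0095833^−24) = $880.60.
Total paid = 24 × $880.60 = $21,134.40; interest = $21,134.40 − $18,800 = $2,334.40.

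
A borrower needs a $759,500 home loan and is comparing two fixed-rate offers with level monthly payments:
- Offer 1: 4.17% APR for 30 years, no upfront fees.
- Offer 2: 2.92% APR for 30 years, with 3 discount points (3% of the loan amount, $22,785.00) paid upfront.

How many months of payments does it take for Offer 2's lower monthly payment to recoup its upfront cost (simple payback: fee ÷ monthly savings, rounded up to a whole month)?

Offer 1: monthly rate = 4.17%/12 = 0.0034750; payment = 759,500 × 0.0034750 / (1 − (1+0.0034750)^−360) = $3,700.80.
Offer 2: monthly rate = 2.92%/12 = 0.0024333; payment = 759,500 × 0.0024333 / (1 − (1+0.0024333)^−360) = $3,169.41.
Monthly savings = $3,700.80 − $3,169.41 = $531.39.
Break-even = $22,785.00 / $531.39 = 42.88 → 43 months.

43 months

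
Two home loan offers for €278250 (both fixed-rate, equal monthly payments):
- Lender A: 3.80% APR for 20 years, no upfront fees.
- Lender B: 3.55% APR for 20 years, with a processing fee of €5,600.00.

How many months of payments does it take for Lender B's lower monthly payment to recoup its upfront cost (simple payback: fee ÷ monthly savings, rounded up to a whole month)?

156 months

Lender A: monthly rate = 3.8%/12 = 0.0031667; payment = 278,250 × 0.0031667 / (1 − (1+0.0031667)^−240) = €1,656.96.
Lender B: at 3.55% the monthly rate is 0.0029583, so the payment is 278,250 × 0.0029583 / (1 − 1.0029583^−240) = €1,620.90.
Monthly savings = €1,656.96 − €1,620.90 = €36.06.
Break-even = €5,600.00 / €36.06 = 155.30 → 156 months.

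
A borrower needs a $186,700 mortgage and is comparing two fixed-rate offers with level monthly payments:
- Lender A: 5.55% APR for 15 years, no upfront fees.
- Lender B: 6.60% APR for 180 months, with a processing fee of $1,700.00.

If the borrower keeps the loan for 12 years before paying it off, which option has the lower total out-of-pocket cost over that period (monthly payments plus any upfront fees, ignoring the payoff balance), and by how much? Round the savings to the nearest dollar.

Lender A: monthly rate = 5.55%/12 = 0.0046250; payment = 186,700 × 0.0046250 / (1 − (1+0.0046250)^−180) = $1,530.45.
Lender B: monthly rate = 6.6%/12 = 0.0055000; payment = 186,700 × 0.0055000 / (1 − (1+0.0055000)^−180) = $1,636.64.
Over 144 months: Lender A costs 144 × $1,530.45 = $220,384.80; Lender B costs 144 × $1,636.64 + $1,700.00 = $237,376.16.
Lender A is cheaper by $237,376.16 − $220,384.80 = $16,991.36.

Lender A by $16,991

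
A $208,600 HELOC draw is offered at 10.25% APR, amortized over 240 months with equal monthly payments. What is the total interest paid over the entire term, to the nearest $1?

$282,850

Monthly rate = 10.25%/12 = 0.0085417; payment = 208,600 × 0.0085417 / (1 − (1+0.0085417)^−240) = $2,047.71.
Total paid = 240 × $2,047.71 = $491,450.40; interest = $491,450.40 − $208,600 = $282,850.40.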